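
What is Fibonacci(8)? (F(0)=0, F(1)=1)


F(n)=F(n-1)+F(n-2)
...F(6)=8, F(7)=13, F(8)=21


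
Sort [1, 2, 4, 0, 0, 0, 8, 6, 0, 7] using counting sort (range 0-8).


Count array: [4, 1, 1, 0, 1, 0, 1, 1, 1]
Reconstruct: [0, 0, 0, 0, 1, 2, 4, 6, 7, 8]


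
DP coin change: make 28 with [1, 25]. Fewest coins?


dp[0]=0; dp[i]=1+min(dp[i-c] for c in coins)
...dp[23]=23, dp[24]=24, dp[25]=1, dp[26]=2, dp[27]=3, dp[28]=4
Minimum coins for 28 = 4


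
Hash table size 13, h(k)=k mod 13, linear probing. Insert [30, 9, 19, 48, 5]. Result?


Insertions: 30->slot 4; 9->slot 9; 19->slot 6; 48->slot 10; 5->slot 5
Table: [None, None, None, None, 30, 5, 19, None, None, 9, 48, None, None]


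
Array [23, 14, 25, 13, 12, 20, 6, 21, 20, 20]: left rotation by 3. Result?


Left rotate by 3: [13, 12, 20, 6, 21, 20, 20, 23, 14, 25]


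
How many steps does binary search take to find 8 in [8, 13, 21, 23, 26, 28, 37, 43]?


Search for 8:
[0,7] mid=3 arr[3]=23
[0,2] mid=1 arr[1]=13
[0,0] mid=0 arr[0]=8
Total: 3 comparisons


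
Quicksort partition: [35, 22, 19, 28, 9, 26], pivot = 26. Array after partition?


Elements <= 26 go left of pivot.
Result: [22, 19, 9, 26, 35, 28], pivot at index 3


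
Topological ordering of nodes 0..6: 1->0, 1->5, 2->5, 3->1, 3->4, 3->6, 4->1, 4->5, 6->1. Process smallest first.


Kahn's algorithm, process smallest node first
Order: [2, 3, 4, 6, 1, 0, 5]


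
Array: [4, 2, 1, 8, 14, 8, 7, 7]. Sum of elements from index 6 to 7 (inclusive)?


Prefix sums: [0, 4, 6, 7, 15, 29, 37, 44, 51]
Sum[6..7] = prefix[8] - prefix[6] = 51 - 37 = 14


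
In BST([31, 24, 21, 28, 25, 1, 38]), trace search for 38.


BST root = 31
Search for 38: compare at each node
Path: [31, 38]


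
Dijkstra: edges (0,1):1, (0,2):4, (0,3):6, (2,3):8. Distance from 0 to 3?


Dijkstra from 0:
Distances: {0: 0, 1: 1, 2: 4, 3: 6}
Shortest distance to 3 = 6, path = [0, 3]


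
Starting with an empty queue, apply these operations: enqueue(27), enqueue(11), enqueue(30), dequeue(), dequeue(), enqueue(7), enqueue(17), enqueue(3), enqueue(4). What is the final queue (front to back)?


enqueue(27) -> [27]
enqueue(11) -> [27, 11]
enqueue(30) -> [27, 11, 30]
dequeue() returns 27 -> [11, 30]
dequeue() returns 11 -> [30]
enqueue(7) -> [30, 7]
enqueue(17) -> [30, 7, 17]
enqueue(3) -> [30, 7, 17, 3]
enqueue(4) -> [30, 7, 17, 3, 4]
Final queue (front to back): [30, 7, 17, 3, 4]


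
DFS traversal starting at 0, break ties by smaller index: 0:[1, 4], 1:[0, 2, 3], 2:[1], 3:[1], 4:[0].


DFS stack-based: start with [0]
Visit order: [0, 1, 2, 3, 4]


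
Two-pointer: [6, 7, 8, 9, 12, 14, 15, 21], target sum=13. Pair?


Two pointers: lo=0, hi=7
Found pair: (6, 7) summing to 13


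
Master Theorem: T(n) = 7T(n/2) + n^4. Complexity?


a=7, b=2, c=4. log_2(7)=2.807 < c=4. Case 3: O(n^c) = O(n^4)
Complexity: O(n^4)


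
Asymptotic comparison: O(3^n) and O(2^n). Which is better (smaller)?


exponential grows slower than exponential (base 3)
O(2^n) is asymptotically smaller; O(3^n) grows faster


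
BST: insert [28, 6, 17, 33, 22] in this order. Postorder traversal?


Root = 28; build tree by BST insertion.
Postorder traversal: [22, 17, 6, 33, 28]


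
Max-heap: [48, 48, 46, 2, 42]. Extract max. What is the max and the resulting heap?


Max = 48
Replace root with last, heapify down
Resulting heap: [48, 42, 46, 2]


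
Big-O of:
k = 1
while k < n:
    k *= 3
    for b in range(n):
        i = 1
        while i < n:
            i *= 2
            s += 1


Per nesting level: O(log n) * O(n) * O(log n) = O(n (log n)^2)
Complexity: O(n (log n)^2)


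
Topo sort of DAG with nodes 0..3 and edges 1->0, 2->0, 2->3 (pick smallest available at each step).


Kahn's algorithm, process smallest node first
Order: [1, 2, 0, 3]


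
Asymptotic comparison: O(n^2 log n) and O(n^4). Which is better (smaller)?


n^2 log n grows slower than quartic
O(n^2 log n) is asymptotically smaller; O(n^4) grows faster


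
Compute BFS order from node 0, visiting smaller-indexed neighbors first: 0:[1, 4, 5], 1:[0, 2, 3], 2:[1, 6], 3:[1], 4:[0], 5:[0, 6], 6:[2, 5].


BFS queue: start with [0]
Visit order: [0, 1, 4, 5, 2, 3, 6]


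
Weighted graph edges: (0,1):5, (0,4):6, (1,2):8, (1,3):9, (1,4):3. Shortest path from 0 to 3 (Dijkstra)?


Dijkstra from 0:
Distances: {0: 0, 1: 5, 2: 13, 3: 14, 4: 6}
Shortest distance to 3 = 14, path = [0, 1, 3]


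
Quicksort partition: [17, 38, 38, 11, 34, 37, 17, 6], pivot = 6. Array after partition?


Elements <= 6 go left of pivot.
Result: [6, 38, 38, 11, 34, 37, 17, 17], pivot at index 0


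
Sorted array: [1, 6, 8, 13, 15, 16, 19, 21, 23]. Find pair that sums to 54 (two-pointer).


Two pointers: lo=0, hi=8
No pair sums to 54


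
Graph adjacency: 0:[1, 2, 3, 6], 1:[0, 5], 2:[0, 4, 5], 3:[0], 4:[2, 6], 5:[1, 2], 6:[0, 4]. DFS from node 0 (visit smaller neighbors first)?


DFS stack-based: start with [0]
Visit order: [0, 1, 5, 2, 4, 6, 3]


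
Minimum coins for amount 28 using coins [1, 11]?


dp[0]=0; dp[i]=1+min(dp[i-c] for c in coins)
...dp[23]=3, dp[24]=4, dp[25]=5, dp[26]=6, dp[27]=7, dp[28]=8
Minimum coins for 28 = 8


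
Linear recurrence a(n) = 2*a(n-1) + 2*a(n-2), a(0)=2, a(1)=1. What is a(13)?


Build bottom-up:
...a(11)=45024, a(12)=123008, a(13)=2*123008+2*45024=336064


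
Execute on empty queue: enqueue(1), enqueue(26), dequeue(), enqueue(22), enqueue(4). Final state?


enqueue(1) -> [1]
enqueue(26) -> [1, 26]
dequeue() returns 1 -> [26]
enqueue(22) -> [26, 22]
enqueue(4) -> [26, 22, 4]
Final queue (front to back): [26, 22, 4]


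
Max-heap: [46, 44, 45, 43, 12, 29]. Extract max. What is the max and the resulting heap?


Max = 46
Replace root with last, heapify down
Resulting heap: [45, 44, 29, 43, 12]


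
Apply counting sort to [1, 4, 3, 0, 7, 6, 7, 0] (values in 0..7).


Count array: [2, 1, 0, 1, 1, 0, 1, 2]
Reconstruct: [0, 0, 1, 3, 4, 6, 7, 7]


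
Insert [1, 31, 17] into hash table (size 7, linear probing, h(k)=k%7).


Insertions: 1->slot 1; 31->slot 3; 17->slot 4
Table: [None, 1, None, 31, 17, None, None]


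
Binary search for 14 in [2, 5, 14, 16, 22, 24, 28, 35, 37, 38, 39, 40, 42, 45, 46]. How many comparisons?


Search for 14:
[0,14] mid=7 arr[7]=35
[0,6] mid=3 arr[3]=16
[0,2] mid=1 arr[1]=5
[2,2] mid=2 arr[2]=14
Total: 4 comparisons


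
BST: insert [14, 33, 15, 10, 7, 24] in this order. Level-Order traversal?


Root = 14; build tree by BST insertion.
Level-Order traversal: [14, 10, 33, 7, 15, 24]


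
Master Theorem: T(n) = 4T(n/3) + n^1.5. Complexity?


a=4, b=3, c=1.5. log_3(4)=1.262 < c=1.5. Case 3: O(n^c) = O(n^1.500)
Complexity: O(n^1.500)


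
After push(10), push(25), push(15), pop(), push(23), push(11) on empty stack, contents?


push(10) -> [10]
push(25) -> [10, 25]
push(15) -> [10, 25, 15]
pop() returns 15 -> [10, 25]
push(23) -> [10, 25, 23]
push(11) -> [10, 25, 23, 11]
Final stack (bottom to top): [10, 25, 23, 11]


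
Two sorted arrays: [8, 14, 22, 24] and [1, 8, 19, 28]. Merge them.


Compare heads, take smaller each step.
Merged: [1, 8, 8, 14, 19, 22, 24, 28]


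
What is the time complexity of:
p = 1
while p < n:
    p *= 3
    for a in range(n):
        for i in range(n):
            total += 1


Per nesting level: O(log n) * O(n) * O(n) = O(n^2 log n)
Complexity: O(n^2 log n)


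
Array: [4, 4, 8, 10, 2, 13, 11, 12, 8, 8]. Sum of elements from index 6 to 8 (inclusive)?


Prefix sums: [0, 4, 8, 16, 26, 28, 41, 52, 64, 72, 80]
Sum[6..8] = prefix[9] - prefix[6] = 72 - 41 = 31


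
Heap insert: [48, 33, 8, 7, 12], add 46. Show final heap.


Append 46: [48, 33, 8, 7, 12, 46]
Bubble up: swap idx 5(46) with idx 2(8)
Result: [48, 33, 46, 7, 12, 8]


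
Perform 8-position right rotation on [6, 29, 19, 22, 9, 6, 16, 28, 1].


Right rotate by 8: [29, 19, 22, 9, 6, 16, 28, 1, 6]


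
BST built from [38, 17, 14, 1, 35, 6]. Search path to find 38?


BST root = 38
Search for 38: compare at each node
Path: [38]


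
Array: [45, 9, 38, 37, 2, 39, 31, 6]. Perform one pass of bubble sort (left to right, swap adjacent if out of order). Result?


After one pass: [9, 38, 37, 2, 39, 31, 6, 45]


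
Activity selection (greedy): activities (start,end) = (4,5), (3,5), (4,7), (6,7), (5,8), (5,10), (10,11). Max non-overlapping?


Greedy: pick earliest-ending, then skip overlaps.
Selected (3 activities): [(4, 5), (6, 7), (10, 11)]


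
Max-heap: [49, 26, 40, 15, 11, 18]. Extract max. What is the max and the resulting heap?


Max = 49
Replace root with last, heapify down
Resulting heap: [40, 26, 18, 15, 11]


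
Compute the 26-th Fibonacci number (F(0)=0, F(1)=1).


F(n)=F(n-1)+F(n-2)
...F(24)=46368, F(25)=75025, F(26)=121393


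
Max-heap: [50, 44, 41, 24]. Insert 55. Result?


Append 55: [50, 44, 41, 24, 55]
Bubble up: swap idx 4(55) with idx 1(44); swap idx 1(55) with idx 0(50)
Result: [55, 50, 41, 24, 44]


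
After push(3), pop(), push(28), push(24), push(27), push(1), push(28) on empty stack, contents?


push(3) -> [3]
pop() returns 3 -> []
push(28) -> [28]
push(24) -> [28, 24]
push(27) -> [28, 24, 27]
push(1) -> [28, 24, 27, 1]
push(28) -> [28, 24, 27, 1, 28]
Final stack (bottom to top): [28, 24, 27, 1, 28]


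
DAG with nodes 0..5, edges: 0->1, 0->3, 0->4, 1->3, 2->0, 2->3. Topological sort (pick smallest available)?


Kahn's algorithm, process smallest node first
Order: [2, 0, 1, 3, 4, 5]


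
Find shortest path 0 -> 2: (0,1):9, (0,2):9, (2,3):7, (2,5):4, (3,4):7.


Dijkstra from 0:
Distances: {0: 0, 1: 9, 2: 9, 3: 16, 4: 23, 5: 13}
Shortest distance to 2 = 9, path = [0, 2]


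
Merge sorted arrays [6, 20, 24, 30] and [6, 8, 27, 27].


Compare heads, take smaller each step.
Merged: [6, 6, 8, 20, 24, 27, 27, 30]


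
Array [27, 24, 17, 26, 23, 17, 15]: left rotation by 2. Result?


Left rotate by 2: [17, 26, 23, 17, 15, 27, 24]


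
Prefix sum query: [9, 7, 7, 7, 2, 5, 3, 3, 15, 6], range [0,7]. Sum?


Prefix sums: [0, 9, 16, 23, 30, 32, 37, 40, 43, 58, 64]
Sum[0..7] = prefix[8] - prefix[0] = 43 - 0 = 43


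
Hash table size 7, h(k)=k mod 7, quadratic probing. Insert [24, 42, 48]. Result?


Insertions: 24->slot 3; 42->slot 0; 48->slot 6
Table: [42, None, None, 24, None, None, 48]


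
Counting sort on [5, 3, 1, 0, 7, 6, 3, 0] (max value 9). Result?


Count array: [2, 1, 0, 2, 0, 1, 1, 1, 0, 0]
Reconstruct: [0, 0, 1, 3, 3, 5, 6, 7]


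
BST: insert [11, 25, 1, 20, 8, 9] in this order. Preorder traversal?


Root = 11; build tree by BST insertion.
Preorder traversal: [11, 1, 8, 9, 25, 20]


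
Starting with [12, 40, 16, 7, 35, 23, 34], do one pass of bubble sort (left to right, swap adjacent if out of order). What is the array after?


After one pass: [12, 16, 7, 35, 23, 34, 40]


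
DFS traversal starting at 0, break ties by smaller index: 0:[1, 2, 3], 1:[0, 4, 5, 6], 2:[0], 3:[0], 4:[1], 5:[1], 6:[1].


DFS stack-based: start with [0]
Visit order: [0, 1, 4, 5, 6, 2, 3]


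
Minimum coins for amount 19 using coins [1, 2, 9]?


dp[0]=0; dp[i]=1+min(dp[i-c] for c in coins)
...dp[14]=4, dp[15]=4, dp[16]=5, dp[17]=5, dp[18]=2, dp[19]=3
Minimum coins for 19 = 3


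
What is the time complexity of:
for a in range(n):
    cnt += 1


Per nesting level: O(n) = O(n)
Complexity: O(n)


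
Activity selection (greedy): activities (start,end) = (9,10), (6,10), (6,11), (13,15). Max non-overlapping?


Greedy: pick earliest-ending, then skip overlaps.
Selected (2 activities): [(9, 10), (13, 15)]


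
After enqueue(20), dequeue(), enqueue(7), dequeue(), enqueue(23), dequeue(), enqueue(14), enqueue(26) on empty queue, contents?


enqueue(20) -> [20]
dequeue() returns 20 -> []
enqueue(7) -> [7]
dequeue() returns 7 -> []
enqueue(23) -> [23]
dequeue() returns 23 -> []
enqueue(14) -> [14]
enqueue(26) -> [14, 26]
Final queue (front to back): [14, 26]


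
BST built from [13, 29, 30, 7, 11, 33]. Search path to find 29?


BST root = 13
Search for 29: compare at each node
Path: [13, 29]


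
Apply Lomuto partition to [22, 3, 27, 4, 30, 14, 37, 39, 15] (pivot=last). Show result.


Elements <= 15 go left of pivot.
Result: [3, 4, 14, 15, 30, 27, 37, 39, 22], pivot at index 3


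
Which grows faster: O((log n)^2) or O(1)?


constant grows slower than polylogarithmic
O(1) is asymptotically smaller; O((log n)^2) grows faster


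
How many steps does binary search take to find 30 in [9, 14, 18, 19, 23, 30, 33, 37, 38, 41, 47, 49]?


Search for 30:
[0,11] mid=5 arr[5]=30
Total: 1 comparisons


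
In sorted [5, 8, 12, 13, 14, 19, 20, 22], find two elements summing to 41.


Two pointers: lo=0, hi=7
Found pair: (19, 22) summing to 41


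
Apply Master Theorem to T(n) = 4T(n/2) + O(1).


a=4, b=2, c=0. log_2(4)=2 > c=0. Case 1: O(n^log_b(a)) = O(n^2)
Complexity: O(n^2)


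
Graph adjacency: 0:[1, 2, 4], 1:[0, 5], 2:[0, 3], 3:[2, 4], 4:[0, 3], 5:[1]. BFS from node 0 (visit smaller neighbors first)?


BFS queue: start with [0]
Visit order: [0, 1, 2, 4, 5, 3]


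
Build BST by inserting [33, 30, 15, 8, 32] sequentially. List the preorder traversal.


Root = 33; build tree by BST insertion.
Preorder traversal: [33, 30, 15, 8, 32]


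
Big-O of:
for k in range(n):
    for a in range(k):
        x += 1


Per nesting level: O(n) * O(n) [triangular over k] = O(n^2)
Complexity: O(n^2)


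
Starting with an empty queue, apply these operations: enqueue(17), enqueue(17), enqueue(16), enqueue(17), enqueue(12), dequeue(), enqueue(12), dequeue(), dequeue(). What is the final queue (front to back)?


enqueue(17) -> [17]
enqueue(17) -> [17, 17]
enqueue(16) -> [17, 17, 16]
enqueue(17) -> [17, 17, 16, 17]
enqueue(12) -> [17, 17, 16, 17, 12]
dequeue() returns 17 -> [17, 16, 17, 12]
enqueue(12) -> [17, 16, 17, 12, 12]
dequeue() returns 17 -> [16, 17, 12, 12]
dequeue() returns 16 -> [17, 12, 12]
Final queue (front to back): [17, 12, 12]


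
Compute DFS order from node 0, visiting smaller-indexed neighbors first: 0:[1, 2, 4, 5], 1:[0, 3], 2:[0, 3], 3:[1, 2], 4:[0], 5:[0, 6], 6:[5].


DFS stack-based: start with [0]
Visit order: [0, 1, 3, 2, 4, 5, 6]


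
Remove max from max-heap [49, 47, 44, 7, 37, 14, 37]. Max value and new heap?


Max = 49
Replace root with last, heapify down
Resulting heap: [47, 37, 44, 7, 37, 14]


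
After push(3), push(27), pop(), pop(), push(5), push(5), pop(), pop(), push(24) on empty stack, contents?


push(3) -> [3]
push(27) -> [3, 27]
pop() returns 27 -> [3]
pop() returns 3 -> []
push(5) -> [5]
push(5) -> [5, 5]
pop() returns 5 -> [5]
pop() returns 5 -> []
push(24) -> [24]
Final stack (bottom to top): [24]


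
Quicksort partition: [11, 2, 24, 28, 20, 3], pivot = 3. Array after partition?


Elements <= 3 go left of pivot.
Result: [2, 3, 24, 28, 20, 11], pivot at index 1


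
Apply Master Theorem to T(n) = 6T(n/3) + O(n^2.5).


a=6, b=3, c=2.5. log_3(6)=1.631 < c=2.5. Case 3: O(n^c) = O(n^2.500)
Complexity: O(n^2.500)


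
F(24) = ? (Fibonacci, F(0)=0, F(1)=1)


F(n)=F(n-1)+F(n-2)
...F(22)=17711, F(23)=28657, F(24)=46368


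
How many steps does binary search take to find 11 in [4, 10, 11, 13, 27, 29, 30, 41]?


Search for 11:
[0,7] mid=3 arr[3]=13
[0,2] mid=1 arr[1]=10
[2,2] mid=2 arr[2]=11
Total: 3 comparisons


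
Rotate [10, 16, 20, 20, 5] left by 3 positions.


Left rotate by 3: [20, 5, 10, 16, 20]


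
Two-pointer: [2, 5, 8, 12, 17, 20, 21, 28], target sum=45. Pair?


Two pointers: lo=0, hi=7
Found pair: (17, 28) summing to 45


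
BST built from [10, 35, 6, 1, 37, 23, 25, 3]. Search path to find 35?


BST root = 10
Search for 35: compare at each node
Path: [10, 35]


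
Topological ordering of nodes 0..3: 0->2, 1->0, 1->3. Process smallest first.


Kahn's algorithm, process smallest node first
Order: [1, 0, 2, 3]


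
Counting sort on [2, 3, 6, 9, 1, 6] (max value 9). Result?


Count array: [0, 1, 1, 1, 0, 0, 2, 0, 0, 1]
Reconstruct: [1, 2, 3, 6, 6, 9]


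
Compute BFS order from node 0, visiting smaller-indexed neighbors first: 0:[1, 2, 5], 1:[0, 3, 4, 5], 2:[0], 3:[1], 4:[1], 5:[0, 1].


BFS queue: start with [0]
Visit order: [0, 1, 2, 5, 3, 4]


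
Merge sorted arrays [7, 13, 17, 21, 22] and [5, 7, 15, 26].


Compare heads, take smaller each step.
Merged: [5, 7, 7, 13, 15, 17, 21, 22, 26]


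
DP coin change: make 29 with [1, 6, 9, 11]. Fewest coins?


dp[0]=0; dp[i]=1+min(dp[i-c] for c in coins)
...dp[24]=3, dp[25]=4, dp[26]=3, dp[27]=3, dp[28]=3, dp[29]=3
Minimum coins for 29 = 3


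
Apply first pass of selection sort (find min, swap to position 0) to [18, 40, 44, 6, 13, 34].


After one pass: [6, 40, 44, 18, 13, 34]


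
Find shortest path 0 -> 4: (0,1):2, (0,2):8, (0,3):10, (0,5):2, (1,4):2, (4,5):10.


Dijkstra from 0:
Distances: {0: 0, 1: 2, 2: 8, 3: 10, 4: 4, 5: 2}
Shortest distance to 4 = 4, path = [0, 1, 4]


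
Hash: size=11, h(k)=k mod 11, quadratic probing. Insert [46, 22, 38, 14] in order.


Insertions: 46->slot 2; 22->slot 0; 38->slot 5; 14->slot 3
Table: [22, None, 46, 14, None, 38, None, None, None, None, None]


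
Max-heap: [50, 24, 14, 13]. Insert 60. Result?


Append 60: [50, 24, 14, 13, 60]
Bubble up: swap idx 4(60) with idx 1(24); swap idx 1(60) with idx 0(50)
Result: [60, 50, 14, 13, 24]


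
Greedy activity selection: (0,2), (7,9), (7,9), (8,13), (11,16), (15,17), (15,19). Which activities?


Greedy: pick earliest-ending, then skip overlaps.
Selected (3 activities): [(0, 2), (7, 9), (11, 16)]


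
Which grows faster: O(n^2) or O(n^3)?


quadratic grows slower than cubic
O(n^2) is asymptotically smaller; O(n^3) grows faster


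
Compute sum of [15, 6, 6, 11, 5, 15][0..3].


Prefix sums: [0, 15, 21, 27, 38, 43, 58]
Sum[0..3] = prefix[4] - prefix[0] = 38 - 0 = 38


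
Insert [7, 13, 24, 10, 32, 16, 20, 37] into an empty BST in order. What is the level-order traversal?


Root = 7; build tree by BST insertion.
Level-Order traversal: [7, 13, 10, 24, 16, 32, 20, 37]


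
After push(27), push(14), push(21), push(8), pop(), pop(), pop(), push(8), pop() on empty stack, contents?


push(27) -> [27]
push(14) -> [27, 14]
push(21) -> [27, 14, 21]
push(8) -> [27, 14, 21, 8]
pop() returns 8 -> [27, 14, 21]
pop() returns 21 -> [27, 14]
pop() returns 14 -> [27]
push(8) -> [27, 8]
pop() returns 8 -> [27]
Final stack (bottom to top): [27]


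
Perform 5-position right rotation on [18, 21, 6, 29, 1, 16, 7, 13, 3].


Right rotate by 5: [1, 16, 7, 13, 3, 18, 21, 6, 29]


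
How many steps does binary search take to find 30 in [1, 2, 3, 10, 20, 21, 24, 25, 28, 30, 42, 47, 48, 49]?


Search for 30:
[0,13] mid=6 arr[6]=24
[7,13] mid=10 arr[10]=42
[7,9] mid=8 arr[8]=28
[9,9] mid=9 arr[9]=30
Total: 4 comparisons


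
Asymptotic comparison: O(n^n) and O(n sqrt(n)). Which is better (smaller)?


n^1.5 grows slower than n^n
O(n sqrt(n)) is asymptotically smaller; O(n^n) grows faster


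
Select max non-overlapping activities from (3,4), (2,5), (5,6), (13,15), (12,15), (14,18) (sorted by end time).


Greedy: pick earliest-ending, then skip overlaps.
Selected (3 activities): [(3, 4), (5, 6), (13, 15)]


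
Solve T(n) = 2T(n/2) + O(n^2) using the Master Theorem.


a=2, b=2, c=2. log_2(2)=1 < c=2. Case 3: O(n^c) = O(n^2)
Complexity: O(n^2)


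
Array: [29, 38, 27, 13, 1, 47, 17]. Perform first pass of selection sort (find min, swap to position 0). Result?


After one pass: [1, 38, 27, 13, 29, 47, 17]


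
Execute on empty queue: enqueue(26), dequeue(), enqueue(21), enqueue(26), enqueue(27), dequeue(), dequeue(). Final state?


enqueue(26) -> [26]
dequeue() returns 26 -> []
enqueue(21) -> [21]
enqueue(26) -> [21, 26]
enqueue(27) -> [21, 26, 27]
dequeue() returns 21 -> [26, 27]
dequeue() returns 26 -> [27]
Final queue (front to back): [27]


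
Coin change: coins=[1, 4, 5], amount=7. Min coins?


dp[0]=0; dp[i]=1+min(dp[i-c] for c in coins)
...dp[2]=2, dp[3]=3, dp[4]=1, dp[5]=1, dp[6]=2, dp[7]=3
Minimum coins for 7 = 3


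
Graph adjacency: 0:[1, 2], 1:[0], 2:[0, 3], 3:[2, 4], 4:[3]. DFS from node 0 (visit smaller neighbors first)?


DFS stack-based: start with [0]
Visit order: [0, 1, 2, 3, 4]


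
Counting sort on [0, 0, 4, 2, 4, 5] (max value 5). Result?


Count array: [2, 0, 1, 0, 2, 1]
Reconstruct: [0, 0, 2, 4, 4, 5]


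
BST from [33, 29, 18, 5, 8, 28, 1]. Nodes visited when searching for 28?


BST root = 33
Search for 28: compare at each node
Path: [33, 29, 18, 28]


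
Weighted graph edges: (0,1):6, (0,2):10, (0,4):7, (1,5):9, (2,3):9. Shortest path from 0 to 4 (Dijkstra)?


Dijkstra from 0:
Distances: {0: 0, 1: 6, 2: 10, 3: 19, 4: 7, 5: 15}
Shortest distance to 4 = 7, path = [0, 4]


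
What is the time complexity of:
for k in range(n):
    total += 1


Per nesting level: O(n) = O(n)
Complexity: O(n)


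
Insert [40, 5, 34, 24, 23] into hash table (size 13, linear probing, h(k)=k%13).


Insertions: 40->slot 1; 5->slot 5; 34->slot 8; 24->slot 11; 23->slot 10
Table: [None, 40, None, None, None, 5, None, None, 34, None, 23, 24, None]


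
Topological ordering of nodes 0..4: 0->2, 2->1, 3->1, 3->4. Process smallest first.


Kahn's algorithm, process smallest node first
Order: [0, 2, 3, 1, 4]


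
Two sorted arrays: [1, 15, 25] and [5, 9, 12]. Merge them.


Compare heads, take smaller each step.
Merged: [1, 5, 9, 12, 15, 25]


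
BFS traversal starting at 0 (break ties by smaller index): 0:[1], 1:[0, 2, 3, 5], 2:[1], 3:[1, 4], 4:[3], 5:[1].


BFS queue: start with [0]
Visit order: [0, 1, 2, 3, 5, 4]


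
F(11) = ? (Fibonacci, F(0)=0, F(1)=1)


F(n)=F(n-1)+F(n-2)
...F(9)=34, F(10)=55, F(11)=89


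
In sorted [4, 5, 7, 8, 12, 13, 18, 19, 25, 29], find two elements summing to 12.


Two pointers: lo=0, hi=9
Found pair: (4, 8) summing to 12


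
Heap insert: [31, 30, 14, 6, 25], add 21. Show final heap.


Append 21: [31, 30, 14, 6, 25, 21]
Bubble up: swap idx 5(21) with idx 2(14)
Result: [31, 30, 21, 6, 25, 14]


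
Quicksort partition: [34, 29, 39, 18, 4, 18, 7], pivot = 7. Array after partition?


Elements <= 7 go left of pivot.
Result: [4, 7, 39, 18, 34, 18, 29], pivot at index 1


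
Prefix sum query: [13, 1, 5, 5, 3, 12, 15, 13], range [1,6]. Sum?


Prefix sums: [0, 13, 14, 19, 24, 27, 39, 54, 67]
Sum[1..6] = prefix[7] - prefix[1] = 54 - 13 = 41


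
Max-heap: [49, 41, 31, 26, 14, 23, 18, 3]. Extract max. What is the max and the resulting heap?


Max = 49
Replace root with last, heapify down
Resulting heap: [41, 26, 31, 3, 14, 23, 18]


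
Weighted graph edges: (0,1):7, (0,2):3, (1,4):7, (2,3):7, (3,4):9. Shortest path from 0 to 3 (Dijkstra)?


Dijkstra from 0:
Distances: {0: 0, 1: 7, 2: 3, 3: 10, 4: 14}
Shortest distance to 3 = 10, path = [0, 2, 3]


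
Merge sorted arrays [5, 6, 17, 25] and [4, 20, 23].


Compare heads, take smaller each step.
Merged: [4, 5, 6, 17, 20, 23, 25]


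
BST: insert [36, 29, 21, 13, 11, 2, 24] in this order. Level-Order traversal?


Root = 36; build tree by BST insertion.
Level-Order traversal: [36, 29, 21, 13, 24, 11, 2]


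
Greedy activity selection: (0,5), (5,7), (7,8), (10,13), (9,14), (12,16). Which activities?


Greedy: pick earliest-ending, then skip overlaps.
Selected (4 activities): [(0, 5), (5, 7), (7, 8), (10, 13)]


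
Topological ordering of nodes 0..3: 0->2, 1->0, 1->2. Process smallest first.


Kahn's algorithm, process smallest node first
Order: [1, 0, 2, 3]


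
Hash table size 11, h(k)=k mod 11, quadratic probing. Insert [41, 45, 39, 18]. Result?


Insertions: 41->slot 8; 45->slot 1; 39->slot 6; 18->slot 7
Table: [None, 45, None, None, None, None, 39, 18, 41, None, None]


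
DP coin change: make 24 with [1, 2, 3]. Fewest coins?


dp[0]=0; dp[i]=1+min(dp[i-c] for c in coins)
...dp[19]=7, dp[20]=7, dp[21]=7, dp[22]=8, dp[23]=8, dp[24]=8
Minimum coins for 24 = 8


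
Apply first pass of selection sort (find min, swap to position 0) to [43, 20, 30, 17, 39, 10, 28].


After one pass: [10, 20, 30, 17, 39, 43, 28]


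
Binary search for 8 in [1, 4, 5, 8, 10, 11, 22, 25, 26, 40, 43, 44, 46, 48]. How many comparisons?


Search for 8:
[0,13] mid=6 arr[6]=22
[0,5] mid=2 arr[2]=5
[3,5] mid=4 arr[4]=10
[3,3] mid=3 arr[3]=8
Total: 4 comparisons


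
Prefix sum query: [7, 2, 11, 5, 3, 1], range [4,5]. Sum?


Prefix sums: [0, 7, 9, 20, 25, 28, 29]
Sum[4..5] = prefix[6] - prefix[4] = 29 - 25 = 4


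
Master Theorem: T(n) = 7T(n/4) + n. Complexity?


a=7, b=4, c=1. log_4(7)=1.404 > c=1. Case 1: O(n^log_b(a)) = O(n^1.404)
Complexity: O(n^1.404)


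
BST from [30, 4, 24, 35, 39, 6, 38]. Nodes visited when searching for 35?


BST root = 30
Search for 35: compare at each node
Path: [30, 35]


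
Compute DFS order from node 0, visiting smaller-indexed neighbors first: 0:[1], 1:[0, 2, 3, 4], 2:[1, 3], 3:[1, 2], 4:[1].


DFS stack-based: start with [0]
Visit order: [0, 1, 2, 3, 4]


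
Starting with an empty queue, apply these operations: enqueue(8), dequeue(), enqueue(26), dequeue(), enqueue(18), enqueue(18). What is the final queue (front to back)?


enqueue(8) -> [8]
dequeue() returns 8 -> []
enqueue(26) -> [26]
dequeue() returns 26 -> []
enqueue(18) -> [18]
enqueue(18) -> [18, 18]
Final queue (front to back): [18, 18]


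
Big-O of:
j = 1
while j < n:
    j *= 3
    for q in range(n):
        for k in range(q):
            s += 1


Per nesting level: O(log n) * O(n) * O(n) [triangular over q] = O(n^2 log n)
Complexity: O(n^2 log n)


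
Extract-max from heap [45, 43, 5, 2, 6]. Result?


Max = 45
Replace root with last, heapify down
Resulting heap: [43, 6, 5, 2]


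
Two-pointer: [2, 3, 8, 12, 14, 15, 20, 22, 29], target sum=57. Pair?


Two pointers: lo=0, hi=8
No pair sums to 57


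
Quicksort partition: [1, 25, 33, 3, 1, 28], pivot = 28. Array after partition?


Elements <= 28 go left of pivot.
Result: [1, 25, 3, 1, 28, 33], pivot at index 4


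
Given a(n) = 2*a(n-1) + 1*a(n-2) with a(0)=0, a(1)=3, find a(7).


Build bottom-up:
...a(5)=87, a(6)=210, a(7)=2*210+1*87=507


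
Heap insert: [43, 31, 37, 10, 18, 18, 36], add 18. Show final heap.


Append 18: [43, 31, 37, 10, 18, 18, 36, 18]
Bubble up: swap idx 7(18) with idx 3(10)
Result: [43, 31, 37, 18, 18, 18, 36, 10]


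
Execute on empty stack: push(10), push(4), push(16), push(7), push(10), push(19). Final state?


push(10) -> [10]
push(4) -> [10, 4]
push(16) -> [10, 4, 16]
push(7) -> [10, 4, 16, 7]
push(10) -> [10, 4, 16, 7, 10]
push(19) -> [10, 4, 16, 7, 10, 19]
Final stack (bottom to top): [10, 4, 16, 7, 10, 19]


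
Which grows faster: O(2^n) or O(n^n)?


exponential grows slower than n^n
O(2^n) is asymptotically smaller; O(n^n) grows faster


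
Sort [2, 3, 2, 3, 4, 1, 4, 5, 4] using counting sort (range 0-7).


Count array: [0, 1, 2, 2, 3, 1, 0, 0]
Reconstruct: [1, 2, 2, 3, 3, 4, 4, 4, 5]


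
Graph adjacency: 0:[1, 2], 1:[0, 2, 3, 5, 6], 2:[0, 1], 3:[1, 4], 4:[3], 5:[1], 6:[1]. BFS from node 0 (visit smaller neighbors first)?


BFS queue: start with [0]
Visit order: [0, 1, 2, 3, 5, 6, 4]


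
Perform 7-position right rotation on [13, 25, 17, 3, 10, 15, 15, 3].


Right rotate by 7: [25, 17, 3, 10, 15, 15, 3, 13]


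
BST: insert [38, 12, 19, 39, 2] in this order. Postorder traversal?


Root = 38; build tree by BST insertion.
Postorder traversal: [2, 19, 12, 39, 38]


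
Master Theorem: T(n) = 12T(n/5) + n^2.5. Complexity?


a=12, b=5, c=2.5. log_5(12)=1.544 < c=2.5. Case 3: O(n^c) = O(n^2.500)
Complexity: O(n^2.500)


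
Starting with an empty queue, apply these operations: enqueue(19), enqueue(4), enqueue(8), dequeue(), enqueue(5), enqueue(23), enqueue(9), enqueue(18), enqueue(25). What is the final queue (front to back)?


enqueue(19) -> [19]
enqueue(4) -> [19, 4]
enqueue(8) -> [19, 4, 8]
dequeue() returns 19 -> [4, 8]
enqueue(5) -> [4, 8, 5]
enqueue(23) -> [4, 8, 5, 23]
enqueue(9) -> [4, 8, 5, 23, 9]
enqueue(18) -> [4, 8, 5, 23, 9, 18]
enqueue(25) -> [4, 8, 5, 23, 9, 18, 25]
Final queue (front to back): [4, 8, 5, 23, 9, 18, 25]


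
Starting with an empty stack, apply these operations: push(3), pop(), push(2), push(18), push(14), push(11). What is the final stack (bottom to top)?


push(3) -> [3]
pop() returns 3 -> []
push(2) -> [2]
push(18) -> [2, 18]
push(14) -> [2, 18, 14]
push(11) -> [2, 18, 14, 11]
Final stack (bottom to top): [2, 18, 14, 11]


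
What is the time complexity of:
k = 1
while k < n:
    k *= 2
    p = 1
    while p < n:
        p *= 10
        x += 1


Per nesting level: O(log n) * O(log n) = O((log n)^2)
Complexity: O((log n)^2)


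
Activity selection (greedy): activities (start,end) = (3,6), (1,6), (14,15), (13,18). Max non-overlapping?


Greedy: pick earliest-ending, then skip overlaps.
Selected (2 activities): [(3, 6), (14, 15)]


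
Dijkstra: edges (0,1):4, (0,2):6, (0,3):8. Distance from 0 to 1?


Dijkstra from 0:
Distances: {0: 0, 1: 4, 2: 6, 3: 8}
Shortest distance to 1 = 4, path = [0, 1]


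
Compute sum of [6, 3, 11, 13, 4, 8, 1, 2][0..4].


Prefix sums: [0, 6, 9, 20, 33, 37, 45, 46, 48]
Sum[0..4] = prefix[5] - prefix[0] = 37 - 0 = 37


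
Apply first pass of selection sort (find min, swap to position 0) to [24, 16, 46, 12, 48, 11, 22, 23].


After one pass: [11, 16, 46, 12, 48, 24, 22, 23]


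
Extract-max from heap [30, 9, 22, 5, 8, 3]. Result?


Max = 30
Replace root with last, heapify down
Resulting heap: [22, 9, 3, 5, 8]


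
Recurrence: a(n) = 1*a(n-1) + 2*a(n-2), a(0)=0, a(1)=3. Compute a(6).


Build bottom-up:
...a(4)=15, a(5)=33, a(6)=1*33+2*15=63


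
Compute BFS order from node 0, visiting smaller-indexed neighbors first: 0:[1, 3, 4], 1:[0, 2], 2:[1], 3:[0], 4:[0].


BFS queue: start with [0]
Visit order: [0, 1, 3, 4, 2]


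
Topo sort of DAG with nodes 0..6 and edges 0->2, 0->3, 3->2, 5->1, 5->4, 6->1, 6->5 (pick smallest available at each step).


Kahn's algorithm, process smallest node first
Order: [0, 3, 2, 6, 5, 1, 4]


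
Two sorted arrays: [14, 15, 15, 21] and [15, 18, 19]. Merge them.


Compare heads, take smaller each step.
Merged: [14, 15, 15, 15, 18, 19, 21]


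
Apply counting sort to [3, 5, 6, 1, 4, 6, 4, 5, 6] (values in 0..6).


Count array: [0, 1, 0, 1, 2, 2, 3]
Reconstruct: [1, 3, 4, 4, 5, 5, 6, 6, 6]


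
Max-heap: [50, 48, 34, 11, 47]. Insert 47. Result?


Append 47: [50, 48, 34, 11, 47, 47]
Bubble up: swap idx 5(47) with idx 2(34)
Result: [50, 48, 47, 11, 47, 34]


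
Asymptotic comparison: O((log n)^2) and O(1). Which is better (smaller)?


constant grows slower than polylogarithmic
O(1) is asymptotically smaller; O((log n)^2) grows faster


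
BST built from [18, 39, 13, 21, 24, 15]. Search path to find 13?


BST root = 18
Search for 13: compare at each node
Path: [18, 13]


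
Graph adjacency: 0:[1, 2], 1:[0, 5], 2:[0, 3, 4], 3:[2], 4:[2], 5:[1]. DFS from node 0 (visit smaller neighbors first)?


DFS stack-based: start with [0]
Visit order: [0, 1, 5, 2, 3, 4]


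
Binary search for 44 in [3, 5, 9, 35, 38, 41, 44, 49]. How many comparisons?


Search for 44:
[0,7] mid=3 arr[3]=35
[4,7] mid=5 arr[5]=41
[6,7] mid=6 arr[6]=44
Total: 3 comparisons


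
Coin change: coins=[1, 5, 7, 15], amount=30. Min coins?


dp[0]=0; dp[i]=1+min(dp[i-c] for c in coins)
...dp[25]=3, dp[26]=4, dp[27]=3, dp[28]=4, dp[29]=3, dp[30]=2
Minimum coins for 30 = 2


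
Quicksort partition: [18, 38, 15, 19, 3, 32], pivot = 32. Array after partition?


Elements <= 32 go left of pivot.
Result: [18, 15, 19, 3, 32, 38], pivot at index 4


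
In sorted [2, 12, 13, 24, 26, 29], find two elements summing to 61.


Two pointers: lo=0, hi=5
No pair sums to 61


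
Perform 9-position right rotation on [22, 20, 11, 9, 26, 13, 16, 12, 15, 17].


Right rotate by 9: [20, 11, 9, 26, 13, 16, 12, 15, 17, 22]


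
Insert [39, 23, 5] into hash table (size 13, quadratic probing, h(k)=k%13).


Insertions: 39->slot 0; 23->slot 10; 5->slot 5
Table: [39, None, None, None, None, 5, None, None, None, None, 23, None, None]


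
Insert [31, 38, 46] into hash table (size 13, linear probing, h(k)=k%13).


Insertions: 31->slot 5; 38->slot 12; 46->slot 7
Table: [None, None, None, None, None, 31, None, 46, None, None, None, None, 38]


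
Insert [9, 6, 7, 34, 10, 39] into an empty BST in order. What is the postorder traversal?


Root = 9; build tree by BST insertion.
Postorder traversal: [7, 6, 10, 39, 34, 9]


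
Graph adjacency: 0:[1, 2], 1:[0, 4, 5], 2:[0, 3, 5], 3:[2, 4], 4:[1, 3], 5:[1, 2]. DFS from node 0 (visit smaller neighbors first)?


DFS stack-based: start with [0]
Visit order: [0, 1, 4, 3, 2, 5]


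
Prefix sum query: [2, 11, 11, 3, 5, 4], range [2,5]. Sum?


Prefix sums: [0, 2, 13, 24, 27, 32, 36]
Sum[2..5] = prefix[6] - prefix[2] = 36 - 13 = 23


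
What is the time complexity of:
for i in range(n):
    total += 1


Per nesting level: O(n) = O(n)
Complexity: O(n)


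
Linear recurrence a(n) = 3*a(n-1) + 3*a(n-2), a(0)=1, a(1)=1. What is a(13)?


Build bottom-up:
...a(11)=909306, a(12)=3447441, a(13)=3*3447441+3*909306=13070241


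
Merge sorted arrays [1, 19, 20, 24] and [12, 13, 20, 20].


Compare heads, take smaller each step.
Merged: [1, 12, 13, 19, 20, 20, 20, 24]


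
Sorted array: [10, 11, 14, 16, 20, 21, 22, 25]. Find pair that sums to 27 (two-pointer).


Two pointers: lo=0, hi=7
Found pair: (11, 16) summing to 27


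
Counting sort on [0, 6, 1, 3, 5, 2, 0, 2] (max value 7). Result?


Count array: [2, 1, 2, 1, 0, 1, 1, 0]
Reconstruct: [0, 0, 1, 2, 2, 3, 5, 6]


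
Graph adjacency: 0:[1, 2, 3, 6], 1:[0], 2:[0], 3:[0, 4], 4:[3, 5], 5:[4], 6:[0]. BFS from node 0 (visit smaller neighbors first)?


BFS queue: start with [0]
Visit order: [0, 1, 2, 3, 6, 4, 5]


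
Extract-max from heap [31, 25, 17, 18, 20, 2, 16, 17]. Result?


Max = 31
Replace root with last, heapify down
Resulting heap: [25, 20, 17, 18, 17, 2, 16]


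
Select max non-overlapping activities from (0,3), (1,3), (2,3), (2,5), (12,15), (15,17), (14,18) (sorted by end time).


Greedy: pick earliest-ending, then skip overlaps.
Selected (3 activities): [(0, 3), (12, 15), (15, 17)]


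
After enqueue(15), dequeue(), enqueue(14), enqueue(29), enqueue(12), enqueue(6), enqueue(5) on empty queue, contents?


enqueue(15) -> [15]
dequeue() returns 15 -> []
enqueue(14) -> [14]
enqueue(29) -> [14, 29]
enqueue(12) -> [14, 29, 12]
enqueue(6) -> [14, 29, 12, 6]
enqueue(5) -> [14, 29, 12, 6, 5]
Final queue (front to back): [14, 29, 12, 6, 5]


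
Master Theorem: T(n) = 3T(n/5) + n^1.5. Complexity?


a=3, b=5, c=1.5. log_5(3)=0.683 < c=1.5. Case 3: O(n^c) = O(n^1.500)
Complexity: O(n^1.500)


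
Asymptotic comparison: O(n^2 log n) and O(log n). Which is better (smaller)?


logarithmic grows slower than n^2 log n
O(log n) is asymptotically smaller; O(n^2 log n) grows faster


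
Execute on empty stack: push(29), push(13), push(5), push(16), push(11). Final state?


push(29) -> [29]
push(13) -> [29, 13]
push(5) -> [29, 13, 5]
push(16) -> [29, 13, 5, 16]
push(11) -> [29, 13, 5, 16, 11]
Final stack (bottom to top): [29, 13, 5, 16, 11]


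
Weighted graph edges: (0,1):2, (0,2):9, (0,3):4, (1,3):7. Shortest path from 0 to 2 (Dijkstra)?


Dijkstra from 0:
Distances: {0: 0, 1: 2, 2: 9, 3: 4}
Shortest distance to 2 = 9, path = [0, 2]


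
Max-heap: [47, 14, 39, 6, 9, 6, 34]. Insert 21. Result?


Append 21: [47, 14, 39, 6, 9, 6, 34, 21]
Bubble up: swap idx 7(21) with idx 3(6); swap idx 3(21) with idx 1(14)
Result: [47, 21, 39, 14, 9, 6, 34, 6]


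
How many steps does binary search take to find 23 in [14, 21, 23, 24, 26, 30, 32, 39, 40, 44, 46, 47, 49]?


Search for 23:
[0,12] mid=6 arr[6]=32
[0,5] mid=2 arr[2]=23
Total: 2 comparisons


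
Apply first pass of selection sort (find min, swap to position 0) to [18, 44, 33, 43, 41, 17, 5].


After one pass: [5, 44, 33, 43, 41, 17, 18]


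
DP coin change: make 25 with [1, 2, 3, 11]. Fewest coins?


dp[0]=0; dp[i]=1+min(dp[i-c] for c in coins)
...dp[20]=4, dp[21]=5, dp[22]=2, dp[23]=3, dp[24]=3, dp[25]=3
Minimum coins for 25 = 3


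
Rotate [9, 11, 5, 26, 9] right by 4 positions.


Right rotate by 4: [11, 5, 26, 9, 9]


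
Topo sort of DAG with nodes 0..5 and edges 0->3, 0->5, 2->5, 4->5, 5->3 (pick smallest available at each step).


Kahn's algorithm, process smallest node first
Order: [0, 1, 2, 4, 5, 3]


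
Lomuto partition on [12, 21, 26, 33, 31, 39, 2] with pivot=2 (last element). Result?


Elements <= 2 go left of pivot.
Result: [2, 21, 26, 33, 31, 39, 12], pivot at index 0


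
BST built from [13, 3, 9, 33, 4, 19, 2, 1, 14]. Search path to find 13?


BST root = 13
Search for 13: compare at each node
Path: [13]


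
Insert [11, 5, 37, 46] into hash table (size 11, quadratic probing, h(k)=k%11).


Insertions: 11->slot 0; 5->slot 5; 37->slot 4; 46->slot 2
Table: [11, None, 46, None, 37, 5, None, None, None, None, None]


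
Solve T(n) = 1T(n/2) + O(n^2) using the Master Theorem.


a=1, b=2, c=2. log_2(1)=0 < c=2. Case 3: O(n^c) = O(n^2)
Complexity: O(n^2)


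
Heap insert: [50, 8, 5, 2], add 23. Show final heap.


Append 23: [50, 8, 5, 2, 23]
Bubble up: swap idx 4(23) with idx 1(8)
Result: [50, 23, 5, 2, 8]


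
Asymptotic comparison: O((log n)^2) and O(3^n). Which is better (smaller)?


polylogarithmic grows slower than exponential (base 3)
O((log n)^2) is asymptotically smaller; O(3^n) grows faster


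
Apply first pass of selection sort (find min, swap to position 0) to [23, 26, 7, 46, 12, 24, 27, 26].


After one pass: [7, 26, 23, 46, 12, 24, 27, 26]


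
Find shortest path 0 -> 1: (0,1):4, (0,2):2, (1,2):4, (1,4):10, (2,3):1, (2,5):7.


Dijkstra from 0:
Distances: {0: 0, 1: 4, 2: 2, 3: 3, 4: 14, 5: 9}
Shortest distance to 1 = 4, path = [0, 1]


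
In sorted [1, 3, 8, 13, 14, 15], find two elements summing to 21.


Two pointers: lo=0, hi=5
Found pair: (8, 13) summing to 21


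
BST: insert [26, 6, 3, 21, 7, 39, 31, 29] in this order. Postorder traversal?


Root = 26; build tree by BST insertion.
Postorder traversal: [3, 7, 21, 6, 29, 31, 39, 26]


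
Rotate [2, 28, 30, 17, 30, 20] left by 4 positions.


Left rotate by 4: [30, 20, 2, 28, 30, 17]


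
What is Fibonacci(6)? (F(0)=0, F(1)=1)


F(n)=F(n-1)+F(n-2)
...F(4)=3, F(5)=5, F(6)=8


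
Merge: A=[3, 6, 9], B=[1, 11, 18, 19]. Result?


Compare heads, take smaller each step.
Merged: [1, 3, 6, 9, 11, 18, 19]


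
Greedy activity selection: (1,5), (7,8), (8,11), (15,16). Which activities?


Greedy: pick earliest-ending, then skip overlaps.
Selected (4 activities): [(1, 5), (7, 8), (8, 11), (15, 16)]


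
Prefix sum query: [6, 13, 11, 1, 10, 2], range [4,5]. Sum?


Prefix sums: [0, 6, 19, 30, 31, 41, 43]
Sum[4..5] = prefix[6] - prefix[4] = 43 - 31 = 12


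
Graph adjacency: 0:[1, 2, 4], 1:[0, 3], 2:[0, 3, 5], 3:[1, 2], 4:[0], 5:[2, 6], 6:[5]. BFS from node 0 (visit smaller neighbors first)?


BFS queue: start with [0]
Visit order: [0, 1, 2, 4, 3, 5, 6]


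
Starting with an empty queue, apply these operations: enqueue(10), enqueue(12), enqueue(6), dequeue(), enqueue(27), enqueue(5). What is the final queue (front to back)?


enqueue(10) -> [10]
enqueue(12) -> [10, 12]
enqueue(6) -> [10, 12, 6]
dequeue() returns 10 -> [12, 6]
enqueue(27) -> [12, 6, 27]
enqueue(5) -> [12, 6, 27, 5]
Final queue (front to back): [12, 6, 27, 5]
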